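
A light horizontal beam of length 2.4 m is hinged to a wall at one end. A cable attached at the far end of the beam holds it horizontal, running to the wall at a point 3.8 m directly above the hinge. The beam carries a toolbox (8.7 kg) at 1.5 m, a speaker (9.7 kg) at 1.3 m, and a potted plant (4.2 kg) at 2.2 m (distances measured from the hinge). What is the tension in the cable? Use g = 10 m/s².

Taking torques about the hinge:
Toolbox: 8.7 × 10 = 87 N down at 1.5 m → arm 1.5 m, τ = 87 × 1.5 = 130.5 N·m clockwise.
Speaker: 9.7 × 10 = 97 N down at 1.3 m → arm 1.3 m, τ = 97 × 1.3 = 126.1 N·m clockwise.
Potted plant: 4.2 × 10 = 42 N down at 2.2 m → arm 2.2 m, τ = 42 × 2.2 = 92.4 N·m clockwise.
Total clockwise load moment = 349 N·m.
The cable tension T acts at 2.4 m; only its component perpendicular to the beam, T sinθ, produces torque. sinθ = h/√(h²+d²) = 3.8/√(3.8²+2.4²) = 0.8455.
Setting net torque to zero: T × 2.4 × 0.8455 = 349 → T = 349 / 2.029 = 172 N.

T ≈ 172 N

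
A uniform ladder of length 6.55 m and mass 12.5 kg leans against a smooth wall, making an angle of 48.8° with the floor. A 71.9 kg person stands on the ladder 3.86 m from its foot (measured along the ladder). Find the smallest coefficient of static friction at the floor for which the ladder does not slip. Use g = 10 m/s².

Sum moments about the foot of the ladder (the floor normal and friction both act there and drop out).
Ladder weight 12.5×10 = 125 N acts at 3.275 m along the ladder; its horizontal arm is 3.275·cos48.8° = 2.157 m → τ = 269.6 N·m clockwise.
Person: 71.9×10 = 719 N at 3.86 m → arm 2.543 m → τ = 1828 N·m clockwise.
Wall normal N acts horizontally at the top; its moment arm is the height L sinθ = 6.55·sin48.8° = 4.928 m, counterclockwise.
For rotational equilibrium, N × 4.928 = 2098, so N = 425.7 N.
ΣFx = 0 ⇒ f = N_wall = 425.7 N. ΣFy = 0 ⇒ N_floor = 844 N.
μ_min = f / N_floor = 425.7 / 844 = 0.504.

μ_min ≈ 0.504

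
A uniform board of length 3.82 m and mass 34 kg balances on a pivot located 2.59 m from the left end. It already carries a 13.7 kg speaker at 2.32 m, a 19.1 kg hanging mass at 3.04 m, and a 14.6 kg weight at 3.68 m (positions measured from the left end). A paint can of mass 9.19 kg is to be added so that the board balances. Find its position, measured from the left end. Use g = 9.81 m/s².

Take moments about the pivot (at 2.59 m from the left end).
Beam weight: 34 × 9.81 = 333.5 N down at 1.91 m → arm 0.68 m, τ = 333.5 × 0.68 = 226.8 N·m counterclockwise.
Speaker: 13.7 × 9.81 = 134.4 N down at 2.32 m → arm 0.27 m, τ = 134.4 × 0.27 = 36.29 N·m counterclockwise.
Hanging mass: 19.1 × 9.81 = 187.4 N down at 3.04 m → arm 0.45 m, τ = 187.4 × 0.45 = 84.33 N·m clockwise.
Weight: 14.6 × 9.81 = 143.2 N down at 3.68 m → arm 1.09 m, τ = 143.2 × 1.09 = 156.1 N·m clockwise.
Net moment of existing loads = 22.66 N·m counterclockwise.
The paint can weighs 9.19 × 9.81 = 90.15 N and must supply an equal clockwise moment, so its lever arm about the pivot is 22.66 / 90.15 = 0.251 m.
That puts it at 2.59 + 0.251 = 2.84 m from the left end.

x ≈ 2.84 m from the left end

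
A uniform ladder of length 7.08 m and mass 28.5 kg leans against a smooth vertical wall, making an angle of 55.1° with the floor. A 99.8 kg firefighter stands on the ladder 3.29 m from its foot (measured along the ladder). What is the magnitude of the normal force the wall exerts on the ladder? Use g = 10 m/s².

N_wall ≈ 423 N

Take moments about the foot of the ladder.
Ladder weight 28.5×10 = 285 N acts at 3.54 m along the ladder; its horizontal arm is 3.54·cos55.1° = 2.025 m → τ = 577.1 N·m clockwise.
Firefighter: 99.8×10 = 998 N at 3.29 m → arm 1.882 m → τ = 1878 N·m clockwise.
Wall normal N acts horizontally at the top; its moment arm is the height L sinθ = 7.08·sin55.1° = 5.807 m, counterclockwise.
Στ = 0 ⇒ N × 5.807 = 2455 ⇒ N = 423 N.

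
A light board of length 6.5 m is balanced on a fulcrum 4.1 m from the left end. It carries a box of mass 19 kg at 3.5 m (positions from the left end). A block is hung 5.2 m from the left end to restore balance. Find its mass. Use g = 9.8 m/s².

m ≈ 10.4 kg

Taking torques about the fulcrum (at 4.1 m from the left end):
Box: 19 × 9.8 = 186.2 N down at 3.5 m → arm 0.6 m, τ = 186.2 × 0.6 = 111.7 N·m counterclockwise.
Net moment of known loads = 111.7 N·m counterclockwise.
An unknown mass m at 5.2 m has arm 1.1 m; its moment is m·g·1.1 clockwise.
Balancing moments: m × 9.8 × 1.1 = 111.7, giving m = 111.7 / (9.8 × 1.1) = 10.4 kg.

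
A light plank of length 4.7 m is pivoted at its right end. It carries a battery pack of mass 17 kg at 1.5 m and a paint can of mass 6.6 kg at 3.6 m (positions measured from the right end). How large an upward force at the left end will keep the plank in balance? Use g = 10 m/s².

F ≈ 105 N

Sum moments about the right end (the unknown pivot reaction has zero arm there).
Battery pack: 17 × 10 = 170 N down at 1.5 m → arm 1.5 m, τ = 170 × 1.5 = 255 N·m counterclockwise.
Paint can: 6.6 × 10 = 66 N down at 3.6 m → arm 3.6 m, τ = 66 × 3.6 = 237.6 N·m counterclockwise.
Net moment of the loads = 492.6 N·m counterclockwise.
The upward force F acts at the left end, arm 4.7 m, giving F × 4.7 clockwise.
Στ = 0 ⇒ F × 4.7 = 492.6 ⇒ F = 492.6 / 4.7 = 105 N.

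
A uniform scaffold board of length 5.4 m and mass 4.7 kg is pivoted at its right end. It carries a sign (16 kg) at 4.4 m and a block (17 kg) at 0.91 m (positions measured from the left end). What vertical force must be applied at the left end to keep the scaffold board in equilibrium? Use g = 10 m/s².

About the right end:
Beam weight: 4.7 × 10 = 47 N down at 2.7 m → arm 2.7 m, τ = 47 × 2.7 = 126.9 N·m counterclockwise.
Sign: 16 × 10 = 160 N down at 4.4 m → arm 1 m, τ = 160 × 1 = 160 N·m counterclockwise.
Block: 17 × 10 = 170 N down at 0.91 m → arm 4.49 m, τ = 170 × 4.49 = 763.3 N·m counterclockwise.
Net moment of the loads = 1050 N·m counterclockwise.
The upward force F acts at the left end, arm 5.4 m, giving F × 5.4 clockwise.
Balancing moments: F × 5.4 = 1050, giving F = 1050 / 5.4 = 194 N.

F ≈ 194 N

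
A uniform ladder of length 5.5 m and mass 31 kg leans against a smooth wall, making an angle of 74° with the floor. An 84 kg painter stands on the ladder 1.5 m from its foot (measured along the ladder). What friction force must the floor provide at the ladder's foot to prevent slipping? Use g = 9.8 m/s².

f ≈ 108 N

About the foot of the ladder:
Ladder weight 31×9.8 = 303.8 N acts at 2.75 m along the ladder; its horizontal arm is 2.75·cos74° = 0.758 m → τ = 230.3 N·m clockwise.
Painter: 84×9.8 = 823.2 N at 1.5 m → arm 0.4135 m → τ = 340.4 N·m clockwise.
Wall normal N acts horizontally at the top; its moment arm is the height L sinθ = 5.5·sin74° = 5.287 m, counterclockwise.
Setting net torque to zero: N × 5.287 = 570.7 → N = 108 N.
ΣFx = 0: friction at the foot balances the wall's push, so f = N_wall = 108 N.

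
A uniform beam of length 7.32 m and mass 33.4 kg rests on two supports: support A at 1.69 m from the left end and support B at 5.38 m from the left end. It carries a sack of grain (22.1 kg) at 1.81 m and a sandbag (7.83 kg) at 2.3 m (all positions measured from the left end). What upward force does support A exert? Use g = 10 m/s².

R_A ≈ 435 N

Taking torques about support B:
Beam weight: 33.4 × 10 = 334 N down at 3.66 m → arm 1.72 m, τ = 334 × 1.72 = 574.5 N·m counterclockwise.
Sack of grain: 22.1 × 10 = 221 N down at 1.81 m → arm 3.57 m, τ = 221 × 3.57 = 789 N·m counterclockwise.
Sandbag: 7.83 × 10 = 78.3 N down at 2.3 m → arm 3.08 m, τ = 78.3 × 3.08 = 241.2 N·m counterclockwise.
Net load moment about support B = 1605 N·m counterclockwise.
Reaction R at support A is upward at 1.69 m, arm 3.69 m → moment R × 3.69 clockwise.
Στ = 0 ⇒ R × 3.69 = 1605 ⇒ R = 435 N.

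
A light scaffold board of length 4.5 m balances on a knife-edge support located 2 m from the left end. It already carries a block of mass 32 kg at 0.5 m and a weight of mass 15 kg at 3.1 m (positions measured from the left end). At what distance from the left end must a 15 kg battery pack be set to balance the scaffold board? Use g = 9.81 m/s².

Take moments about the knife-edge support (at 2 m from the left end).
Block: 32 × 9.81 = 313.9 N down at 0.5 m → arm 1.5 m, τ = 313.9 × 1.5 = 470.8 N·m counterclockwise.
Weight: 15 × 9.81 = 147.2 N down at 3.1 m → arm 1.1 m, τ = 147.2 × 1.1 = 161.9 N·m clockwise.
Net moment of existing loads = 308.9 N·m counterclockwise.
The battery pack weighs 15 × 9.81 = 147.2 N and must supply an equal clockwise moment, so its lever arm about the knife-edge support is 308.9 / 147.2 = 2.1 m.
That puts it at 2 + 2.1 = 4.1 m from the left end.

x ≈ 4.1 m from the left end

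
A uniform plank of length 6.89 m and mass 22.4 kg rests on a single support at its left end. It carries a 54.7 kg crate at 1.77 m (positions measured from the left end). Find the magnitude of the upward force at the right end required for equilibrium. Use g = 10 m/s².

Sum moments about the left end (the unknown pivot reaction has zero arm there).
Beam weight: 22.4 × 10 = 224 N down at 3.445 m → arm 3.445 m, τ = 224 × 3.445 = 771.7 N·m clockwise.
Crate: 54.7 × 10 = 547 N down at 1.77 m → arm 1.77 m, τ = 547 × 1.77 = 968.2 N·m clockwise.
Net moment of the loads = 1740 N·m clockwise.
The upward force F acts at the right end, arm 6.89 m, giving F × 6.89 counterclockwise.
Balancing moments: F × 6.89 = 1740, giving F = 1740 / 6.89 = 253 N.

F ≈ 253 N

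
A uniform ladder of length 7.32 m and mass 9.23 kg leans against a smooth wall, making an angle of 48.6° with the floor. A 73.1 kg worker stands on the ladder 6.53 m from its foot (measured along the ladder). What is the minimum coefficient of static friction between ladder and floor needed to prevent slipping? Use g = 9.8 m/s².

Choose the foot of the ladder as the axis so the floor normal and friction both act there and drop out.
Ladder weight 9.23×9.8 = 90.45 N acts at 3.66 m along the ladder; its horizontal arm is 3.66·cos48.6° = 2.42 m → τ = 218.9 N·m clockwise.
Worker: 73.1×9.8 = 716.4 N at 6.53 m → arm 4.318 m → τ = 3093 N·m clockwise.
Wall normal N acts horizontally at the top; its moment arm is the height L sinθ = 7.32·sin48.6° = 5.491 m, counterclockwise.
For rotational equilibrium, N × 5.491 = 3312, so N = 603.2 N.
ΣFx = 0 ⇒ f = N_wall = 603.2 N. ΣFy = 0 ⇒ N_floor = 806.9 N.
μ_min = f / N_floor = 603.2 / 806.9 = 0.748.

μ_min ≈ 0.748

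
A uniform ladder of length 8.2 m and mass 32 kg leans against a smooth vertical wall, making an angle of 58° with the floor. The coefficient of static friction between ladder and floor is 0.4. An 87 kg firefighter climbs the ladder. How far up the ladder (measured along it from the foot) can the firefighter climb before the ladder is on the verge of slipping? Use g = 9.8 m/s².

About the foot of the ladder:
Ladder weight 32×9.8 = 313.6 N acts at 4.1 m along the ladder; its horizontal arm is 4.1·cos58° = 2.173 m → τ = 681.5 N·m clockwise.
Firefighter weight 87×9.8 = 852.6 N at distance d → arm d·cos58° → τ = 852.6·d·0.5299 clockwise.
Wall normal N at the top has arm L sinθ = 6.954 m counterclockwise, so Στ = 0 gives N·6.954 = 681.5 + 451.8·d.
ΣFy = 0 ⇒ N_floor = 1166 N, so the maximum friction is μ_s·N_floor = 0.4×1166 = 466.4 N. ΣFx = 0 ⇒ N_wall = f, so at the slipping point N = 466.4 N.
Substituting: 466.4×6.954 = 681.5 + 451.8·d ⇒ d = (3243 − 681.5) / 451.8 = 5.67 m.

d ≈ 5.67 m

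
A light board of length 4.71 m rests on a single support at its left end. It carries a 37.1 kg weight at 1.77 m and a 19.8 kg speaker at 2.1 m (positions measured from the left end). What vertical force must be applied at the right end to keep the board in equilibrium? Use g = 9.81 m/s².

Take moments about the left end.
Weight: 37.1 × 9.81 = 364 N down at 1.77 m → arm 1.77 m, τ = 364 × 1.77 = 644.3 N·m clockwise.
Speaker: 19.8 × 9.81 = 194.2 N down at 2.1 m → arm 2.1 m, τ = 194.2 × 2.1 = 407.8 N·m clockwise.
Net moment of the loads = 1052 N·m clockwise.
The upward force F acts at the right end, arm 4.71 m, giving F × 4.71 counterclockwise.
Στ = 0 ⇒ F × 4.71 = 1052 ⇒ F = 1052 / 4.71 = 223 N.

F ≈ 223 N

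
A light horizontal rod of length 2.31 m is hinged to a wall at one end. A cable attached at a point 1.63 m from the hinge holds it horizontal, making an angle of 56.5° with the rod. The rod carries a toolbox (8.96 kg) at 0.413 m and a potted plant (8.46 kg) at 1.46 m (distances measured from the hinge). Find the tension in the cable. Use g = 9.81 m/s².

T ≈ 116 N

About the hinge:
Toolbox: 8.96 × 9.81 = 87.9 N down at 0.413 m → arm 0.413 m, τ = 87.9 × 0.413 = 36.3 N·m clockwise.
Potted plant: 8.46 × 9.81 = 82.99 N down at 1.46 m → arm 1.46 m, τ = 82.99 × 1.46 = 121.2 N·m clockwise.
Total clockwise load moment = 157.5 N·m.
The cable tension T acts at 1.63 m; only its component perpendicular to the rod, T sinθ, produces torque. sin 56.5° = 0.8339.
Balancing moments: T × 1.63 × 0.8339 = 157.5, giving T = 157.5 / 1.359 = 116 N.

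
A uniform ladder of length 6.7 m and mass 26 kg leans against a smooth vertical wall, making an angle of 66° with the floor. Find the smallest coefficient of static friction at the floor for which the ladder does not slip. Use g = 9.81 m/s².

Taking torques about the foot of the ladder:
Ladder weight 26×9.81 = 255.1 N acts at 3.35 m along the ladder; its horizontal arm is 3.35·cos66° = 1.363 m → τ = 347.7 N·m clockwise.
Wall normal N acts horizontally at the top; its moment arm is the height L sinθ = 6.7·sin66° = 6.121 m, counterclockwise.
For rotational equilibrium, N × 6.121 = 347.7, so N = 56.8 N.
ΣFx = 0 ⇒ f = N_wall = 56.8 N. ΣFy = 0 ⇒ N_floor = 255.1 N.
μ_min = f / N_floor = 56.8 / 255.1 = 0.223.

μ_min ≈ 0.223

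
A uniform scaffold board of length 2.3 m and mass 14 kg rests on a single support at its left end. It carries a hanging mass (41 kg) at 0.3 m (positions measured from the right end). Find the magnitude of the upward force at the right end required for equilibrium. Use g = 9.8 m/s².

Take moments about the left end.
Beam weight: 14 × 9.8 = 137.2 N down at 1.15 m → arm 1.15 m, τ = 137.2 × 1.15 = 157.8 N·m clockwise.
Hanging mass: 41 × 9.8 = 401.8 N down at 0.3 m → arm 2 m, τ = 401.8 × 2 = 803.6 N·m clockwise.
Net moment of the loads = 961.4 N·m clockwise.
The upward force F acts at the right end, arm 2.3 m, giving F × 2.3 counterclockwise.
For rotational equilibrium, F × 2.3 = 961.4, so F = 961.4 / 2.3 = 418 N.

F ≈ 418 N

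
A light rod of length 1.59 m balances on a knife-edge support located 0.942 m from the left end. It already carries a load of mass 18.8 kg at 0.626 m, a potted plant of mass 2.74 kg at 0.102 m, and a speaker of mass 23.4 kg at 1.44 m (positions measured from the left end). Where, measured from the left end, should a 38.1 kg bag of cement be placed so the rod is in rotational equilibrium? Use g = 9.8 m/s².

About the knife-edge support (at 0.942 m from the left end):
Load: 18.8 × 9.8 = 184.2 N down at 0.626 m → arm 0.316 m, τ = 184.2 × 0.316 = 58.21 N·m counterclockwise.
Potted plant: 2.74 × 9.8 = 26.85 N down at 0.102 m → arm 0.84 m, τ = 26.85 × 0.84 = 22.55 N·m counterclockwise.
Speaker: 23.4 × 9.8 = 229.3 N down at 1.44 m → arm 0.498 m, τ = 229.3 × 0.498 = 114.2 N·m clockwise.
Net moment of existing loads = 33.44 N·m clockwise.
The bag of cement weighs 38.1 × 9.8 = 373.4 N and must supply an equal counterclockwise moment, so its lever arm about the knife-edge support is 33.44 / 373.4 = 0.0896 m.
That puts it at 0.942 − 0.0896 = 0.852 m from the left end.

x ≈ 0.852 m from the left end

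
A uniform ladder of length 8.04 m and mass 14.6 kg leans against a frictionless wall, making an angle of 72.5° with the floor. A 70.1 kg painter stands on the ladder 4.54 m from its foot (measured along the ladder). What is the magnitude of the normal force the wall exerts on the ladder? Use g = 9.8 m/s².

Taking torques about the foot of the ladder:
Ladder weight 14.6×9.8 = 143.1 N acts at 4.02 m along the ladder; its horizontal arm is 4.02·cos72.5° = 1.209 m → τ = 173 N·m clockwise.
Painter: 70.1×9.8 = 687 N at 4.54 m → arm 1.365 m → τ = 937.8 N·m clockwise.
Wall normal N acts horizontally at the top; its moment arm is the height L sinθ = 8.04·sin72.5° = 7.668 m, counterclockwise.
Στ = 0 ⇒ N × 7.668 = 1111 ⇒ N = 145 N.

N_wall ≈ 145 N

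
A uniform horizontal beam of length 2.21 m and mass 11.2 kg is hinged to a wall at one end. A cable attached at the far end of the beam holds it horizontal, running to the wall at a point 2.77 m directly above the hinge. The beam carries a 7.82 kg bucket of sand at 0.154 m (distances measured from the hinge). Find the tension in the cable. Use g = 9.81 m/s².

T ≈ 77.1 N

Take moments about the hinge.
Beam weight: 11.2 × 9.81 = 109.9 N down at 1.105 m → arm 1.105 m, τ = 109.9 × 1.105 = 121.4 N·m clockwise.
Bucket of sand: 7.82 × 9.81 = 76.71 N down at 0.154 m → arm 0.154 m, τ = 76.71 × 0.154 = 11.81 N·m clockwise.
Total clockwise load moment = 133.2 N·m.
The cable tension T acts at 2.21 m; only its component perpendicular to the beam, T sinθ, produces torque. sinθ = h/√(h²+d²) = 2.77/√(2.77²+2.21²) = 0.7817.
Στ = 0 ⇒ T × 2.21 × 0.7817 = 133.2 ⇒ T = 133.2 / 1.728 = 77.1 N.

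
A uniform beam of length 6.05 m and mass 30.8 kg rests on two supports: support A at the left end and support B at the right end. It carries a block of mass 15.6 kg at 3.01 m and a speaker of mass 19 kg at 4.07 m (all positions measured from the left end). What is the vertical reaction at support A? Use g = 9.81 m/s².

Taking torques about support B:
Beam weight: 30.8 × 9.81 = 302.1 N down at 3.025 m → arm 3.025 m, τ = 302.1 × 3.025 = 913.9 N·m counterclockwise.
Block: 15.6 × 9.81 = 153 N down at 3.01 m → arm 3.04 m, τ = 153 × 3.04 = 465.1 N·m counterclockwise.
Speaker: 19 × 9.81 = 186.4 N down at 4.07 m → arm 1.98 m, τ = 186.4 × 1.98 = 369.1 N·m counterclockwise.
Net load moment about support B = 1748 N·m counterclockwise.
Reaction R at support A is upward at 0 m, arm 6.05 m → moment R × 6.05 clockwise.
Στ = 0 ⇒ R × 6.05 = 1748 ⇒ R = 289 N.

R_A ≈ 289 N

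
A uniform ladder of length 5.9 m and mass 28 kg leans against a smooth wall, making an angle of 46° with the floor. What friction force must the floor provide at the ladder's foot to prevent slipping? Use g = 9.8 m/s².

Choose the foot of the ladder as the axis so the floor normal and friction both act there and drop out.
Ladder weight 28×9.8 = 274.4 N acts at 2.95 m along the ladder; its horizontal arm is 2.95·cos46° = 2.049 m → τ = 562.2 N·m clockwise.
Wall normal N acts horizontally at the top; its moment arm is the height L sinθ = 5.9·sin46° = 4.244 m, counterclockwise.
Balancing moments: N × 4.244 = 562.2, giving N = 132 N.
ΣFx = 0: friction at the foot balances the wall's push, so f = N_wall = 132 N.

f ≈ 132 N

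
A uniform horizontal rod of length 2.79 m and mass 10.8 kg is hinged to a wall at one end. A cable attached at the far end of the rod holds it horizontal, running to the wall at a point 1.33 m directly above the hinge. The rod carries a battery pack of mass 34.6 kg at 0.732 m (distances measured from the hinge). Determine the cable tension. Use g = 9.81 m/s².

T ≈ 330 N

Taking torques about the hinge:
Beam weight: 10.8 × 9.81 = 105.9 N down at 1.395 m → arm 1.395 m, τ = 105.9 × 1.395 = 147.7 N·m clockwise.
Battery pack: 34.6 × 9.81 = 339.4 N down at 0.732 m → arm 0.732 m, τ = 339.4 × 0.732 = 248.4 N·m clockwise.
Total clockwise load moment = 396.1 N·m.
The cable tension T acts at 2.79 m; only its component perpendicular to the rod, T sinθ, produces torque. sinθ = h/√(h²+d²) = 1.33/√(1.33²+2.79²) = 0.4303.
For rotational equilibrium, T × 2.79 × 0.4303 = 396.1, so T = 396.1 / 1.201 = 330 N.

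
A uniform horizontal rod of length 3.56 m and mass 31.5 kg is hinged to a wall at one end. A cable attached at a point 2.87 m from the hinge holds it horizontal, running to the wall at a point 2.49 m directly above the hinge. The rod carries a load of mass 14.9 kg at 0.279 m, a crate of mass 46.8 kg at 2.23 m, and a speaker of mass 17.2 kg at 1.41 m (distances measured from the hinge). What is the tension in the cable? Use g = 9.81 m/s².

Sum moments about the hinge (the unknown hinge reaction has zero arm there).
Beam weight: 31.5 × 9.81 = 309 N down at 1.78 m → arm 1.78 m, τ = 309 × 1.78 = 550 N·m clockwise.
Load: 14.9 × 9.81 = 146.2 N down at 0.279 m → arm 0.279 m, τ = 146.2 × 0.279 = 40.79 N·m clockwise.
Crate: 46.8 × 9.81 = 459.1 N down at 2.23 m → arm 2.23 m, τ = 459.1 × 2.23 = 1024 N·m clockwise.
Speaker: 17.2 × 9.81 = 168.7 N down at 1.41 m → arm 1.41 m, τ = 168.7 × 1.41 = 237.9 N·m clockwise.
Total clockwise load moment = 1853 N·m.
The cable tension T acts at 2.87 m; only its component perpendicular to the rod, T sinθ, produces torque. sinθ = h/√(h²+d²) = 2.49/√(2.49²+2.87²) = 0.6553.
Setting net torque to zero: T × 2.87 × 0.6553 = 1853 → T = 1853 / 1.881 = 985 N.

T ≈ 985 N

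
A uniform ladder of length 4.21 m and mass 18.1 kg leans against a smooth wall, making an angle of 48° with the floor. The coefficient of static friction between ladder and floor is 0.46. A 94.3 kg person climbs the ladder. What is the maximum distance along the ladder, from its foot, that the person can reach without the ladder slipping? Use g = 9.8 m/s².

Choose the foot of the ladder as the axis so the floor normal and friction both act there and drop out.
Ladder weight 18.1×9.8 = 177.4 N acts at 2.105 m along the ladder; its horizontal arm is 2.105·cos48° = 1.409 m → τ = 250 N·m clockwise.
Person weight 94.3×9.8 = 924.1 N at distance d → arm d·cos48° → τ = 924.1·d·0.6691 clockwise.
Wall normal N at the top has arm L sinθ = 3.129 m counterclockwise, so Στ = 0 gives N·3.129 = 250 + 618.3·d.
ΣFy = 0 ⇒ N_floor = 1102 N, so the maximum friction is μ_s·N_floor = 0.46×1102 = 506.9 N. ΣFx = 0 ⇒ N_wall = f, so at the slipping point N = 506.9 N.
Substituting: 506.9×3.129 = 250 + 618.3·d ⇒ d = (1586 − 250) / 618.3 = 2.16 m.

d ≈ 2.16 m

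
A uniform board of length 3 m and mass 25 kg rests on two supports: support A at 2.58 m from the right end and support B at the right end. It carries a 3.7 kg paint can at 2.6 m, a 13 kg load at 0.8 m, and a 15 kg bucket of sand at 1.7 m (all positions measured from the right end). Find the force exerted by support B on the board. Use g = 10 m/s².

R_B ≈ 245 N

About support A:
Beam weight: 25 × 10 = 250 N down at 1.5 m → arm 1.08 m, τ = 250 × 1.08 = 270 N·m clockwise.
Paint can: 3.7 × 10 = 37 N down at 2.6 m → arm 0.02 m, τ = 37 × 0.02 = 0.74 N·m counterclockwise.
Load: 13 × 10 = 130 N down at 0.8 m → arm 1.78 m, τ = 130 × 1.78 = 231.4 N·m clockwise.
Bucket of sand: 15 × 10 = 150 N down at 1.7 m → arm 0.88 m, τ = 150 × 0.88 = 132 N·m clockwise.
Net load moment about support A = 632.7 N·m clockwise.
Reaction R at support B is upward at 0 m, arm 2.58 m → moment R × 2.58 counterclockwise.
Balancing moments: R × 2.58 = 632.7, giving R = 245 N.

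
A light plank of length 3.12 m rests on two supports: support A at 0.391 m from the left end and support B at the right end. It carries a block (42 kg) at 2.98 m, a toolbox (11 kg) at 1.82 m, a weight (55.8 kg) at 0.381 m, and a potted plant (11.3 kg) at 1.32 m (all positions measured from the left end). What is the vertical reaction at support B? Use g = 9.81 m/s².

About support A:
Block: 42 × 9.81 = 412 N down at 2.98 m → arm 2.589 m, τ = 412 × 2.589 = 1067 N·m clockwise.
Toolbox: 11 × 9.81 = 107.9 N down at 1.82 m → arm 1.429 m, τ = 107.9 × 1.429 = 154.2 N·m clockwise.
Weight: 55.8 × 9.81 = 547.4 N down at 0.381 m → arm 0.01 m, τ = 547.4 × 0.01 = 5.474 N·m counterclockwise.
Potted plant: 11.3 × 9.81 = 110.9 N down at 1.32 m → arm 0.929 m, τ = 110.9 × 0.929 = 103 N·m clockwise.
Net load moment about support A = 1319 N·m clockwise.
Reaction R at support B is upward at 3.12 m, arm 2.729 m → moment R × 2.729 counterclockwise.
For rotational equilibrium, R × 2.729 = 1319, so R = 483 N.

R_B ≈ 483 N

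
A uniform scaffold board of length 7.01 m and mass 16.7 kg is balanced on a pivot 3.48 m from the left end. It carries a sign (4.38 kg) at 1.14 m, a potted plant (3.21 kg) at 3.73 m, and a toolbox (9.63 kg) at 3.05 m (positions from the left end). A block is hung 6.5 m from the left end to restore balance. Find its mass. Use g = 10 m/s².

Take moments about the pivot (at 3.48 m from the left end).
Beam weight: 16.7 × 10 = 167 N down at 3.505 m → arm 0.025 m, τ = 167 × 0.025 = 4.175 N·m clockwise.
Sign: 4.38 × 10 = 43.8 N down at 1.14 m → arm 2.34 m, τ = 43.8 × 2.34 = 102.5 N·m counterclockwise.
Potted plant: 3.21 × 10 = 32.1 N down at 3.73 m → arm 0.25 m, τ = 32.1 × 0.25 = 8.025 N·m clockwise.
Toolbox: 9.63 × 10 = 96.3 N down at 3.05 m → arm 0.43 m, τ = 96.3 × 0.43 = 41.41 N·m counterclockwise.
Net moment of known loads = 131.7 N·m counterclockwise.
An unknown mass m at 6.5 m has arm 3.02 m; its moment is m·g·3.02 clockwise.
Setting net torque to zero: m × 10 × 3.02 = 131.7 → m = 131.7 / (10 × 3.02) = 4.36 kg.

m ≈ 4.36 kg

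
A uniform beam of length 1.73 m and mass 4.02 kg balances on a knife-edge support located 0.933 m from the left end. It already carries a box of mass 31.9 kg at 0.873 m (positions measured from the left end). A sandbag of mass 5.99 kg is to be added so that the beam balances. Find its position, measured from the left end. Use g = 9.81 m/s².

x ≈ 1.3 m from the left end

Taking torques about the knife-edge support (at 0.933 m from the left end):
Beam weight: 4.02 × 9.81 = 39.44 N down at 0.865 m → arm 0.068 m, τ = 39.44 × 0.068 = 2.682 N·m counterclockwise.
Box: 31.9 × 9.81 = 312.9 N down at 0.873 m → arm 0.06 m, τ = 312.9 × 0.06 = 18.77 N·m counterclockwise.
Net moment of existing loads = 21.45 N·m counterclockwise.
The sandbag weighs 5.99 × 9.81 = 58.76 N and must supply an equal clockwise moment, so its lever arm about the knife-edge support is 21.45 / 58.76 = 0.365 m.
That puts it at 0.933 + 0.365 = 1.3 m from the left end.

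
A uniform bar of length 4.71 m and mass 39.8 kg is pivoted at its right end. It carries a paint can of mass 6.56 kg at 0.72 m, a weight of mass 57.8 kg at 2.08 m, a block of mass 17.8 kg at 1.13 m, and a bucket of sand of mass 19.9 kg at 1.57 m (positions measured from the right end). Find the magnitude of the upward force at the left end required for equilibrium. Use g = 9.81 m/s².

F ≈ 562 N

Taking torques about the right end:
Beam weight: 39.8 × 9.81 = 390.4 N down at 2.355 m → arm 2.355 m, τ = 390.4 × 2.355 = 919.4 N·m counterclockwise.
Paint can: 6.56 × 9.81 = 64.35 N down at 0.72 m → arm 0.72 m, τ = 64.35 × 0.72 = 46.33 N·m counterclockwise.
Weight: 57.8 × 9.81 = 567 N down at 2.08 m → arm 2.08 m, τ = 567 × 2.08 = 1179 N·m counterclockwise.
Block: 17.8 × 9.81 = 174.6 N down at 1.13 m → arm 1.13 m, τ = 174.6 × 1.13 = 197.3 N·m counterclockwise.
Bucket of sand: 19.9 × 9.81 = 195.2 N down at 1.57 m → arm 1.57 m, τ = 195.2 × 1.57 = 306.5 N·m counterclockwise.
Net moment of the loads = 2649 N·m counterclockwise.
The upward force F acts at the left end, arm 4.71 m, giving F × 4.71 clockwise.
Balancing moments: F × 4.71 = 2649, giving F = 2649 / 4.71 = 562 N.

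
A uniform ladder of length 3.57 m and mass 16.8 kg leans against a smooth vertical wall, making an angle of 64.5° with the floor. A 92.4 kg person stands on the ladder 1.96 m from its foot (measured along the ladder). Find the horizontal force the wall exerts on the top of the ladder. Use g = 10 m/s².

Sum moments about the foot of the ladder (the floor normal and friction both act there and drop out).
Ladder weight 16.8×10 = 168 N acts at 1.785 m along the ladder; its horizontal arm is 1.785·cos64.5° = 0.7685 m → τ = 129.1 N·m clockwise.
Person: 92.4×10 = 924 N at 1.96 m → arm 0.8438 m → τ = 779.7 N·m clockwise.
Wall normal N acts horizontally at the top; its moment arm is the height L sinθ = 3.57·sin64.5° = 3.222 m, counterclockwise.
Balancing moments: N × 3.222 = 908.8, giving N = 282 N.

N_wall ≈ 282 N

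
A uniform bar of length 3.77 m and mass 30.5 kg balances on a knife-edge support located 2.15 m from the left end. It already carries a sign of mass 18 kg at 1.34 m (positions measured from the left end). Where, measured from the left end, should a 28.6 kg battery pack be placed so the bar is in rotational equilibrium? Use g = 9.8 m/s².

Taking torques about the knife-edge support (at 2.15 m from the left end):
Beam weight: 30.5 × 9.8 = 298.9 N down at 1.885 m → arm 0.265 m, τ = 298.9 × 0.265 = 79.21 N·m counterclockwise.
Sign: 18 × 9.8 = 176.4 N down at 1.34 m → arm 0.81 m, τ = 176.4 × 0.81 = 142.9 N·m counterclockwise.
Net moment of existing loads = 222.1 N·m counterclockwise.
The battery pack weighs 28.6 × 9.8 = 280.3 N and must supply an equal clockwise moment, so its lever arm about the knife-edge support is 222.1 / 280.3 = 0.792 m.
That puts it at 2.15 + 0.792 = 2.94 m from the left end.

x ≈ 2.94 m from the left end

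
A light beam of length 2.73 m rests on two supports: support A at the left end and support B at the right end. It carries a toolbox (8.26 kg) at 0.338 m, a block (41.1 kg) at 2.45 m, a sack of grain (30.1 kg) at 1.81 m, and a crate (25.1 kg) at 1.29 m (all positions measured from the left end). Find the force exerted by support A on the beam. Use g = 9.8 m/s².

R_A ≈ 341 N

Taking torques about support B:
Toolbox: 8.26 × 9.8 = 80.95 N down at 0.338 m → arm 2.392 m, τ = 80.95 × 2.392 = 193.6 N·m counterclockwise.
Block: 41.1 × 9.8 = 402.8 N down at 2.45 m → arm 0.28 m, τ = 402.8 × 0.28 = 112.8 N·m counterclockwise.
Sack of grain: 30.1 × 9.8 = 295 N down at 1.81 m → arm 0.92 m, τ = 295 × 0.92 = 271.4 N·m counterclockwise.
Crate: 25.1 × 9.8 = 246 N down at 1.29 m → arm 1.44 m, τ = 246 × 1.44 = 354.2 N·m counterclockwise.
Net load moment about support B = 932 N·m counterclockwise.
Reaction R at support A is upward at 0 m, arm 2.73 m → moment R × 2.73 clockwise.
Στ = 0 ⇒ R × 2.73 = 932 ⇒ R = 341 N.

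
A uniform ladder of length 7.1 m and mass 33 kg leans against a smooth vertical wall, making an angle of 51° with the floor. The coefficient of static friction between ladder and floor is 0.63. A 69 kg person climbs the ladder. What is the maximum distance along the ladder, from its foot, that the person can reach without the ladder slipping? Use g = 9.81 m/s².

d ≈ 6.47 m

Take moments about the foot of the ladder.
Ladder weight 33×9.81 = 323.7 N acts at 3.55 m along the ladder; its horizontal arm is 3.55·cos51° = 2.234 m → τ = 723.1 N·m clockwise.
Person weight 69×9.81 = 676.9 N at distance d → arm d·cos51° → τ = 676.9·d·0.6293 clockwise.
Wall normal N at the top has arm L sinθ = 5.518 m counterclockwise, so Στ = 0 gives N·5.518 = 723.1 + 426·d.
ΣFy = 0 ⇒ N_floor = 1001 N, so the maximum friction is μ_s·N_floor = 0.63×1001 = 630.6 N. ΣFx = 0 ⇒ N_wall = f, so at the slipping point N = 630.6 N.
Substituting: 630.6×5.518 = 723.1 + 426·d ⇒ d = (3480 − 723.1) / 426 = 6.47 m.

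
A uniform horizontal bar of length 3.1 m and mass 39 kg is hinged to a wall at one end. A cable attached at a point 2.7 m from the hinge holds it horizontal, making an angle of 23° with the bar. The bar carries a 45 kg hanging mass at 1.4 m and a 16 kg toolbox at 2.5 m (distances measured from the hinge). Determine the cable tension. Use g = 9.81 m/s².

T ≈ 1520 N

Sum moments about the hinge (the unknown hinge reaction has zero arm there).
Beam weight: 39 × 9.81 = 382.6 N down at 1.55 m → arm 1.55 m, τ = 382.6 × 1.55 = 593 N·m clockwise.
Hanging mass: 45 × 9.81 = 441.5 N down at 1.4 m → arm 1.4 m, τ = 441.5 × 1.4 = 618.1 N·m clockwise.
Toolbox: 16 × 9.81 = 157 N down at 2.5 m → arm 2.5 m, τ = 157 × 2.5 = 392.5 N·m clockwise.
Total clockwise load moment = 1604 N·m.
The cable tension T acts at 2.7 m; only its component perpendicular to the bar, T sinθ, produces torque. sin 23° = 0.3907.
Setting net torque to zero: T × 2.7 × 0.3907 = 1604 → T = 1604 / 1.055 = 1520 N.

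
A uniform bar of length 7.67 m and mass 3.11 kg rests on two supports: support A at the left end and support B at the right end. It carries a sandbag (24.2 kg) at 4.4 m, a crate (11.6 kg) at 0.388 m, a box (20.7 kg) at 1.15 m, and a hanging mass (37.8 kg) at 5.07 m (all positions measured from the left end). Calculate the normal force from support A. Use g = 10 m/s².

R_A ≈ 533 N

Sum moments about support B (its reaction then has zero moment arm).
Beam weight: 3.11 × 10 = 31.1 N down at 3.835 m → arm 3.835 m, τ = 31.1 × 3.835 = 119.3 N·m counterclockwise.
Sandbag: 24.2 × 10 = 242 N down at 4.4 m → arm 3.27 m, τ = 242 × 3.27 = 791.3 N·m counterclockwise.
Crate: 11.6 × 10 = 116 N down at 0.388 m → arm 7.282 m, τ = 116 × 7.282 = 844.7 N·m counterclockwise.
Box: 20.7 × 10 = 207 N down at 1.15 m → arm 6.52 m, τ = 207 × 6.52 = 1350 N·m counterclockwise.
Hanging mass: 37.8 × 10 = 378 N down at 5.07 m → arm 2.6 m, τ = 378 × 2.6 = 982.8 N·m counterclockwise.
Net load moment about support B = 4088 N·m counterclockwise.
Reaction R at support A is upward at 0 m, arm 7.67 m → moment R × 7.67 clockwise.
Setting net torque to zero: R × 7.67 = 4088 → R = 533 N.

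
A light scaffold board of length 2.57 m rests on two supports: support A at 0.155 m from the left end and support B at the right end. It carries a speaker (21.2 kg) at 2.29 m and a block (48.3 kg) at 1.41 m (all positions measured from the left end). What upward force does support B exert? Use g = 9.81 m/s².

R_B ≈ 430 N

Sum moments about support A (its reaction then has zero moment arm).
Speaker: 21.2 × 9.81 = 208 N down at 2.29 m → arm 2.135 m, τ = 208 × 2.135 = 444.1 N·m clockwise.
Block: 48.3 × 9.81 = 473.8 N down at 1.41 m → arm 1.255 m, τ = 473.8 × 1.255 = 594.6 N·m clockwise.
Net load moment about support A = 1039 N·m clockwise.
Reaction R at support B is upward at 2.57 m, arm 2.415 m → moment R × 2.415 counterclockwise.
For rotational equilibrium, R × 2.415 = 1039, so R = 430 N.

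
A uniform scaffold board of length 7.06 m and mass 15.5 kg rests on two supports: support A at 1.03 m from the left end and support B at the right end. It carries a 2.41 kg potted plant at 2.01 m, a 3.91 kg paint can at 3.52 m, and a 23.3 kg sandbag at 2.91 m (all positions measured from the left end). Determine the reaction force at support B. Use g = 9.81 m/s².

R_B ≈ 154 N

Sum moments about support A (its reaction then has zero moment arm).
Beam weight: 15.5 × 9.81 = 152.1 N down at 3.53 m → arm 2.5 m, τ = 152.1 × 2.5 = 380.2 N·m clockwise.
Potted plant: 2.41 × 9.81 = 23.64 N down at 2.01 m → arm 0.98 m, τ = 23.64 × 0.98 = 23.17 N·m clockwise.
Paint can: 3.91 × 9.81 = 38.36 N down at 3.52 m → arm 2.49 m, τ = 38.36 × 2.49 = 95.52 N·m clockwise.
Sandbag: 23.3 × 9.81 = 228.6 N down at 2.91 m → arm 1.88 m, τ = 228.6 × 1.88 = 429.8 N·m clockwise.
Net load moment about support A = 928.7 N·m clockwise.
Reaction R at support B is upward at 7.06 m, arm 6.03 m → moment R × 6.03 counterclockwise.
For rotational equilibrium, R × 6.03 = 928.7, so R = 154 N.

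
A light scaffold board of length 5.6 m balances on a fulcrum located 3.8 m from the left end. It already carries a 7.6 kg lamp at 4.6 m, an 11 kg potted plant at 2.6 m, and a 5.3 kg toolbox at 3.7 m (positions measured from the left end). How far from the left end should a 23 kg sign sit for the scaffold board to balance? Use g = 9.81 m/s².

Take moments about the fulcrum (at 3.8 m from the left end).
Lamp: 7.6 × 9.81 = 74.56 N down at 4.6 m → arm 0.8 m, τ = 74.56 × 0.8 = 59.65 N·m clockwise.
Potted plant: 11 × 9.81 = 107.9 N down at 2.6 m → arm 1.2 m, τ = 107.9 × 1.2 = 129.5 N·m counterclockwise.
Toolbox: 5.3 × 9.81 = 51.99 N down at 3.7 m → arm 0.1 m, τ = 51.99 × 0.1 = 5.199 N·m counterclockwise.
Net moment of existing loads = 75.05 N·m counterclockwise.
The sign weighs 23 × 9.81 = 225.6 N and must supply an equal clockwise moment, so its lever arm about the fulcrum is 75.05 / 225.6 = 0.333 m.
That puts it at 3.8 + 0.333 = 4.13 m from the left end.

x ≈ 4.13 m from the left end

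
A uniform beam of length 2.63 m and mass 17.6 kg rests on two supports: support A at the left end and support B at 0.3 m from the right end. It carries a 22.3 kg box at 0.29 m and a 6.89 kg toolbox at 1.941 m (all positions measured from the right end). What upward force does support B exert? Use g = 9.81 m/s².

R_B ≈ 337 N

Choose support A as the axis so its reaction then has zero moment arm.
Beam weight: 17.6 × 9.81 = 172.7 N down at 1.315 m → arm 1.315 m, τ = 172.7 × 1.315 = 227.1 N·m clockwise.
Box: 22.3 × 9.81 = 218.8 N down at 0.29 m → arm 2.34 m, τ = 218.8 × 2.34 = 512 N·m clockwise.
Toolbox: 6.89 × 9.81 = 67.59 N down at 1.941 m → arm 0.689 m, τ = 67.59 × 0.689 = 46.57 N·m clockwise.
Net load moment about support A = 785.7 N·m clockwise.
Reaction R at support B is upward at 0.3 m, arm 2.33 m → moment R × 2.33 counterclockwise.
Balancing moments: R × 2.33 = 785.7, giving R = 337 N.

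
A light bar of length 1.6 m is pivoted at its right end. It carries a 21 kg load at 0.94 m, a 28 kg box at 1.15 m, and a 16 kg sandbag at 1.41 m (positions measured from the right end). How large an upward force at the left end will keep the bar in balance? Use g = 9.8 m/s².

F ≈ 456 N

Take moments about the right end.
Load: 21 × 9.8 = 205.8 N down at 0.94 m → arm 0.94 m, τ = 205.8 × 0.94 = 193.5 N·m counterclockwise.
Box: 28 × 9.8 = 274.4 N down at 1.15 m → arm 1.15 m, τ = 274.4 × 1.15 = 315.6 N·m counterclockwise.
Sandbag: 16 × 9.8 = 156.8 N down at 1.41 m → arm 1.41 m, τ = 156.8 × 1.41 = 221.1 N·m counterclockwise.
Net moment of the loads = 730.2 N·m counterclockwise.
The upward force F acts at the left end, arm 1.6 m, giving F × 1.6 clockwise.
Balancing moments: F × 1.6 = 730.2, giving F = 730.2 / 1.6 = 456 N.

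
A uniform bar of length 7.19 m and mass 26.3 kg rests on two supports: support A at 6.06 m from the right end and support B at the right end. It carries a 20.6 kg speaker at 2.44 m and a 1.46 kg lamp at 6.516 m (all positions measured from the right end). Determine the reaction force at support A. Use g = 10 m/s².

Choose support B as the axis so its reaction then has zero moment arm.
Beam weight: 26.3 × 10 = 263 N down at 3.595 m → arm 3.595 m, τ = 263 × 3.595 = 945.5 N·m counterclockwise.
Speaker: 20.6 × 10 = 206 N down at 2.44 m → arm 2.44 m, τ = 206 × 2.44 = 502.6 N·m counterclockwise.
Lamp: 1.46 × 10 = 14.6 N down at 6.516 m → arm 6.516 m, τ = 14.6 × 6.516 = 95.13 N·m counterclockwise.
Net load moment about support B = 1543 N·m counterclockwise.
Reaction R at support A is upward at 6.06 m, arm 6.06 m → moment R × 6.06 clockwise.
For rotational equilibrium, R × 6.06 = 1543, so R = 255 N.

R_A ≈ 255 N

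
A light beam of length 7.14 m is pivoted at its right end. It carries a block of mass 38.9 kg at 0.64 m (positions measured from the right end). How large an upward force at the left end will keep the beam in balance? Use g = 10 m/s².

F ≈ 34.9 N

Choose the right end as the axis so the unknown pivot reaction has zero arm there.
Block: 38.9 × 10 = 389 N down at 0.64 m → arm 0.64 m, τ = 389 × 0.64 = 249 N·m counterclockwise.
Net moment of the loads = 249 N·m counterclockwise.
The upward force F acts at the left end, arm 7.14 m, giving F × 7.14 clockwise.
Στ = 0 ⇒ F × 7.14 = 249 ⇒ F = 249 / 7.14 = 34.9 N.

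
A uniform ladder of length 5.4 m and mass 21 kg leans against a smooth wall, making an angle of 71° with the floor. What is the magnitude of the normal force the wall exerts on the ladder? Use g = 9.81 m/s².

About the foot of the ladder:
Ladder weight 21×9.81 = 206 N acts at 2.7 m along the ladder; its horizontal arm is 2.7·cos71° = 0.879 m → τ = 181.1 N·m clockwise.
Wall normal N acts horizontally at the top; its moment arm is the height L sinθ = 5.4·sin71° = 5.106 m, counterclockwise.
Balancing moments: N × 5.106 = 181.1, giving N = 35.5 N.

N_wall ≈ 35.5 N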